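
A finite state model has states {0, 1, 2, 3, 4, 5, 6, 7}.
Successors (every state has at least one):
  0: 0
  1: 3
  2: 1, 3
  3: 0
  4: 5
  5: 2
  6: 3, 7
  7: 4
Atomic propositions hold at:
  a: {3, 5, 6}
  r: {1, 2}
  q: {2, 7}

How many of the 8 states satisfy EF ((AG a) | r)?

AG a: greatest fixpoint, start Z0 = {3, 5, 6}, keep only states in Sat with every successor in Z. Z1 = ∅; fixed.
Sat(AG a) = ∅
Sat((AG a) | r) = {1, 2}
EF ((AG a) | r): least fixpoint, start Z0 = {1, 2}, add states with some successor in Z. Z1 = {1, 2, 5}; Z2 = {1, 2, 4, 5}; Z3 = {1, 2, 4, 5, 7}; Z4 = {1, 2, 4, 5, 6, 7}; fixed.
Sat(EF ((AG a) | r)) = {1, 2, 4, 5, 6, 7}
|Sat(EF ((AG a) | r))| = |{1, 2, 4, 5, 6, 7}| = 6.

6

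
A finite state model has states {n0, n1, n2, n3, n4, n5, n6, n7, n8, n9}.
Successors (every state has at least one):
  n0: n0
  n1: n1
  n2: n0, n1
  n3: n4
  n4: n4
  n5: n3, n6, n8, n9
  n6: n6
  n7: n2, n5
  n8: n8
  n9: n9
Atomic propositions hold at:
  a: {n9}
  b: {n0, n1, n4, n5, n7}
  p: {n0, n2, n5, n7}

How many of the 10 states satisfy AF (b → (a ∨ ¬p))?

Sat(¬p) = {n1, n3, n4, n6, n8, n9}
Sat(a ∨ ¬p) = {n1, n3, n4, n6, n8, n9}
Sat(b → (a ∨ ¬p)) = {n1, n2, n3, n4, n6, n8, n9}
AF (b → (a ∨ ¬p)): least fixpoint, start Z0 = {n1, n2, n3, n4, n6, n8, n9}, add states with every successor in Z. Z1 = {n1, n2, n3, n4, n5, n6, n8, n9}; Z2 = {n1, n2, n3, n4, n5, n6, n7, n8, n9}; fixed.
Sat(AF (b → (a ∨ ¬p))) = {n1, n2, n3, n4, n5, n6, n7, n8, n9}
|Sat(AF (b → (a ∨ ¬p)))| = |{n1, n2, n3, n4, n5, n6, n7, n8, n9}| = 9.

9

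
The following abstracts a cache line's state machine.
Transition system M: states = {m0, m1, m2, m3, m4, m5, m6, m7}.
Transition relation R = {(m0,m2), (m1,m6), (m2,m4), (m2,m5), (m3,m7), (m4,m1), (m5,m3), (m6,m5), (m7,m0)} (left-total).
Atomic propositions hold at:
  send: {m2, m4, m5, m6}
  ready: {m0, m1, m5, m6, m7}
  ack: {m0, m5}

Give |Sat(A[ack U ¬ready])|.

5

Sat(¬ready) = {m2, m3, m4}
A[ack U ¬ready]: least fixpoint, start Z0 = Sat(¬ready) = {m2, m3, m4}, add states in Sat(ack) with every successor in Z. Z1 = {m0, m2, m3, m4, m5}; fixed.
Sat(A[ack U ¬ready]) = {m0, m2, m3, m4, m5}
|Sat(A[ack U ¬ready])| = |{m0, m2, m3, m4, m5}| = 5.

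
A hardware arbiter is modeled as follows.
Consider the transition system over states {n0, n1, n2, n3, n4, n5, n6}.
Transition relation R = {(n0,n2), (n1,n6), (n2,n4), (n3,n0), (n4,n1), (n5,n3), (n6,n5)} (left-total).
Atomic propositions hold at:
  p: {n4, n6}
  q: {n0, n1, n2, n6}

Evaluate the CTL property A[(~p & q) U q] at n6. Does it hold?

Sat(~p) = {n0, n1, n2, n3, n5}
Sat(~p & q) = {n0, n1, n2}
A[(~p & q) U q]: least fixpoint, start Z0 = Sat(q) = {n0, n1, n2, n6}, add states in Sat(~p & q) with every successor in Z. Already a fixed point.
Sat(A[(~p & q) U q]) = {n0, n1, n2, n6}
n6 ∈ Sat(A[(~p & q) U q]) = {n0, n1, n2, n6}, so the formula holds at n6.

Yes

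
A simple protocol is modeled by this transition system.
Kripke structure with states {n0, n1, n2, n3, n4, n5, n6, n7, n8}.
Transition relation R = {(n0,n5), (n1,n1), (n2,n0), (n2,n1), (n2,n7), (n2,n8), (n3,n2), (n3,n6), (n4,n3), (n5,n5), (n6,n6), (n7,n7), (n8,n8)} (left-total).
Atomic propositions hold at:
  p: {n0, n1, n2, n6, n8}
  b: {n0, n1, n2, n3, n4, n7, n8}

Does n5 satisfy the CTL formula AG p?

AG p: greatest fixpoint, start Z0 = {n0, n1, n2, n6, n8}, keep only states in Sat with every successor in Z. Z1 = {n1, n6, n8}; fixed.
Sat(AG p) = {n1, n6, n8}
n5 ∉ Sat(AG p) = {n1, n6, n8}, so the formula does not hold at n5.

No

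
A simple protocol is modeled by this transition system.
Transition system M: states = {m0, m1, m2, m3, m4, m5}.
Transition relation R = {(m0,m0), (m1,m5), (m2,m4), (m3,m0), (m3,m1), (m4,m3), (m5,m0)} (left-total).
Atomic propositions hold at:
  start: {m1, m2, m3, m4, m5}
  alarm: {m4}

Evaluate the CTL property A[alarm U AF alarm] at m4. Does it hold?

AF alarm: least fixpoint, start Z0 = {m4}, add states with every successor in Z. Z1 = {m2, m4}; fixed.
Sat(AF alarm) = {m2, m4}
A[alarm U AF alarm]: least fixpoint, start Z0 = Sat(AF alarm) = {m2, m4}, add states in Sat(alarm) with every successor in Z. Already a fixed point.
Sat(A[alarm U AF alarm]) = {m2, m4}
m4 ∈ Sat(A[alarm U AF alarm]) = {m2, m4}, so the formula holds at m4.

Yes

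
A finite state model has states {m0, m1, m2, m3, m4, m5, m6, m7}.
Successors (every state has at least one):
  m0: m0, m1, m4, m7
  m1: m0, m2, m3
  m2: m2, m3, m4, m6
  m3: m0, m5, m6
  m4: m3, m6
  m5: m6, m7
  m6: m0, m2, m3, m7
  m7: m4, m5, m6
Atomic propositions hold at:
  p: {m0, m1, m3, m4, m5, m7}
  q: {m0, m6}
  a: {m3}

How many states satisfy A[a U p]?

6

A[a U p]: least fixpoint, start Z0 = Sat(p) = {m0, m1, m3, m4, m5, m7}, add states in Sat(a) with every successor in Z. Already a fixed point.
Sat(A[a U p]) = {m0, m1, m3, m4, m5, m7}
|Sat(A[a U p])| = |{m0, m1, m3, m4, m5, m7}| = 6.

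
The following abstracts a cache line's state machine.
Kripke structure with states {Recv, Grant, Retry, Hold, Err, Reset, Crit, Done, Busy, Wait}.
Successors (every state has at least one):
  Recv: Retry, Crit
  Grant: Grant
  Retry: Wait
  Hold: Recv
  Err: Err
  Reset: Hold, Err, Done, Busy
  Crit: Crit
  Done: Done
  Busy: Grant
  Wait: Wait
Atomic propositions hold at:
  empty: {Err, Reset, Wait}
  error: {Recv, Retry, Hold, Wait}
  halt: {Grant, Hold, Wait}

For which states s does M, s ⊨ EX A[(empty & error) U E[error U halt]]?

{Recv, Grant, Retry, Hold, Reset, Busy, Wait}

Sat(empty & error) = {Wait}
E[error U halt]: least fixpoint, start Z0 = Sat(halt) = {Grant, Hold, Wait}, add states in Sat(error) with some successor in Z. Z1 = {Grant, Retry, Hold, Wait}; Z2 = {Recv, Grant, Retry, Hold, Wait}; fixed.
Sat(E[error U halt]) = {Recv, Grant, Retry, Hold, Wait}
A[(empty & error) U E[error U halt]]: least fixpoint, start Z0 = Sat(E[error U halt]) = {Recv, Grant, Retry, Hold, Wait}, add states in Sat(empty & error) with every successor in Z. Already a fixed point.
Sat(A[(empty & error) U E[error U halt]]) = {Recv, Grant, Retry, Hold, Wait}
Sat(EX A[(empty & error) U E[error U halt]]) = {s : some successor in {Recv, Grant, Retry, Hold, Wait}} = {Recv, Grant, Retry, Hold, Reset, Busy, Wait}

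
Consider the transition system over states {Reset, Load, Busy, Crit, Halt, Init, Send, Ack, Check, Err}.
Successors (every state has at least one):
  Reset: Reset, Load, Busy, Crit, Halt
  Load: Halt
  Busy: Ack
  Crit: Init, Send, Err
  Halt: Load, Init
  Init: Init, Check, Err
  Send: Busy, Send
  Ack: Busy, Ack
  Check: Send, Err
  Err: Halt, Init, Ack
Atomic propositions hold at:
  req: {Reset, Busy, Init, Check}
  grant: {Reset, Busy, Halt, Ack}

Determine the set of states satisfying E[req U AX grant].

{Reset, Load, Busy, Ack}

Sat(AX grant) = {s : every successor in {Reset, Busy, Halt, Ack}} = {Load, Busy, Ack}
E[req U AX grant]: least fixpoint, start Z0 = Sat(AX grant) = {Load, Busy, Ack}, add states in Sat(req) with some successor in Z. Z1 = {Reset, Load, Busy, Ack}; fixed.
Sat(E[req U AX grant]) = {Reset, Load, Busy, Ack}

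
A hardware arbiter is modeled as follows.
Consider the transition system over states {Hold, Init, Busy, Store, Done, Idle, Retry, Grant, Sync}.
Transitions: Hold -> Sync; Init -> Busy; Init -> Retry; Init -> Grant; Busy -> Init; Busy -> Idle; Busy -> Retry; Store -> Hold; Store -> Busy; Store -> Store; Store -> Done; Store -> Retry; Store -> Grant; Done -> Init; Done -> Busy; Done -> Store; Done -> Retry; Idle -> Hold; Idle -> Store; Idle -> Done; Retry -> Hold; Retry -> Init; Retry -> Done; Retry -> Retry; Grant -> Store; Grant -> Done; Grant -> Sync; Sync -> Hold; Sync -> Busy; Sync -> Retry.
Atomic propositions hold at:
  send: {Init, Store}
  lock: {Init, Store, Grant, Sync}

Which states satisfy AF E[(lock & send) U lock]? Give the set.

{Hold, Init, Store, Grant, Sync}

Sat(lock & send) = {Init, Store}
E[(lock & send) U lock]: least fixpoint, start Z0 = Sat(lock) = {Init, Store, Grant, Sync}, add states in Sat(lock & send) with some successor in Z. Already a fixed point.
Sat(E[(lock & send) U lock]) = {Init, Store, Grant, Sync}
AF E[(lock & send) U lock]: least fixpoint, start Z0 = {Init, Store, Grant, Sync}, add states with every successor in Z. Z1 = {Hold, Init, Store, Grant, Sync}; fixed.
Sat(AF E[(lock & send) U lock]) = {Hold, Init, Store, Grant, Sync}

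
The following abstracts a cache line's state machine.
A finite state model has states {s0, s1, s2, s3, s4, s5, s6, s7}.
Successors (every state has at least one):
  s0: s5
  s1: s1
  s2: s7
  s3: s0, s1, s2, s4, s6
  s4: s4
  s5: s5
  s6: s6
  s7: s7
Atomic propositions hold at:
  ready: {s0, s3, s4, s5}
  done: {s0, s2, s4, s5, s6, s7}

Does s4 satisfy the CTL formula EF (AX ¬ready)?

No

Sat(¬ready) = {s1, s2, s6, s7}
Sat(AX ¬ready) = {s : every successor in {s1, s2, s6, s7}} = {s1, s2, s6, s7}
EF (AX ¬ready): least fixpoint, start Z0 = {s1, s2, s6, s7}, add states with some successor in Z. Z1 = {s1, s2, s3, s6, s7}; fixed.
Sat(EF (AX ¬ready)) = {s1, s2, s3, s6, s7}
s4 ∉ Sat(EF (AX ¬ready)) = {s1, s2, s3, s6, s7}, so the formula does not hold at s4.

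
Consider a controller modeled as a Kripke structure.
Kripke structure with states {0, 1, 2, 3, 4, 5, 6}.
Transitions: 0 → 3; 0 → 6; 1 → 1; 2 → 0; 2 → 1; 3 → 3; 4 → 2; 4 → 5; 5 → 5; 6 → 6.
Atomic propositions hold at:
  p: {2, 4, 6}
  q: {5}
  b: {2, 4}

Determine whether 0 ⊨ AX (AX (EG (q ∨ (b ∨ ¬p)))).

Sat(¬p) = {0, 1, 3, 5}
Sat(b ∨ ¬p) = {0, 1, 2, 3, 4, 5}
Sat(q ∨ (b ∨ ¬p)) = {0, 1, 2, 3, 4, 5}
EG (q ∨ (b ∨ ¬p)): greatest fixpoint, start Z0 = {0, 1, 2, 3, 4, 5}, keep only states in Sat with some successor in Z. Already a fixed point.
Sat(EG (q ∨ (b ∨ ¬p))) = {0, 1, 2, 3, 4, 5}
Sat(AX (EG (q ∨ (b ∨ ¬p)))) = {s : every successor in {0, 1, 2, 3, 4, 5}} = {1, 2, 3, 4, 5}
Sat(AX (AX (EG (q ∨ (b ∨ ¬p))))) = {s : every successor in {1, 2, 3, 4, 5}} = {1, 3, 4, 5}
0 ∉ Sat(AX (AX (EG (q ∨ (b ∨ ¬p))))) = {1, 3, 4, 5}, so the formula does not hold at 0.

No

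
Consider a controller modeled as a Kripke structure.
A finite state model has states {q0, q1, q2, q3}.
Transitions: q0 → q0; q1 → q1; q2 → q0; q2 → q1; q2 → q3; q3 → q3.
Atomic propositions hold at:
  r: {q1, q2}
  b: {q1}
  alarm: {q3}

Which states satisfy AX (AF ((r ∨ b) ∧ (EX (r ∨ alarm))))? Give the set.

Sat(r ∨ b) = {q1, q2}
Sat(r ∨ alarm) = {q1, q2, q3}
Sat(EX (r ∨ alarm)) = {s : some successor in {q1, q2, q3}} = {q1, q2, q3}
Sat((r ∨ b) ∧ (EX (r ∨ alarm))) = {q1, q2}
AF ((r ∨ b) ∧ (EX (r ∨ alarm))): least fixpoint, start Z0 = {q1, q2}, add states with every successor in Z. Already a fixed point.
Sat(AF ((r ∨ b) ∧ (EX (r ∨ alarm)))) = {q1, q2}
Sat(AX (AF ((r ∨ b) ∧ (EX (r ∨ alarm))))) = {s : every successor in {q1, q2}} = {q1}

{q1}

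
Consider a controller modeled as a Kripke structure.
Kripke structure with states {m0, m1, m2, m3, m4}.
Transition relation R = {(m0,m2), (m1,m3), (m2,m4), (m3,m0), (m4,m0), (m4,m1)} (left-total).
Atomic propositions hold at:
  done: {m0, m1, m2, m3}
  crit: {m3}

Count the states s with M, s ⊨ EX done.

Sat(EX done) = {s : some successor in {m0, m1, m2, m3}} = {m0, m1, m3, m4}
|Sat(EX done)| = |{m0, m1, m3, m4}| = 4.

4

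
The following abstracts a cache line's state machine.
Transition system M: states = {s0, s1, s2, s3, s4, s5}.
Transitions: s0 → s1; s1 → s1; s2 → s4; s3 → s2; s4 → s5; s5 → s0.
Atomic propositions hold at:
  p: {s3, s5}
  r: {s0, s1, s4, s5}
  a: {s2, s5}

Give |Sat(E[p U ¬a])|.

5

Sat(¬a) = {s0, s1, s3, s4}
E[p U ¬a]: least fixpoint, start Z0 = Sat(¬a) = {s0, s1, s3, s4}, add states in Sat(p) with some successor in Z. Z1 = {s0, s1, s3, s4, s5}; fixed.
Sat(E[p U ¬a]) = {s0, s1, s3, s4, s5}
|Sat(E[p U ¬a])| = |{s0, s1, s3, s4, s5}| = 5.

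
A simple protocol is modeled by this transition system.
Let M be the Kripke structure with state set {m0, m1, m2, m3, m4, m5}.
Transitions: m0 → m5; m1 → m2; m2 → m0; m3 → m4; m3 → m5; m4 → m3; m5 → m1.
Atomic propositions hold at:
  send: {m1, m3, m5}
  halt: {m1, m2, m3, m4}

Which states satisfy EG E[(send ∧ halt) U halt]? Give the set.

Sat(send ∧ halt) = {m1, m3}
E[(send ∧ halt) U halt]: least fixpoint, start Z0 = Sat(halt) = {m1, m2, m3, m4}, add states in Sat(send ∧ halt) with some successor in Z. Already a fixed point.
Sat(E[(send ∧ halt) U halt]) = {m1, m2, m3, m4}
EG E[(send ∧ halt) U halt]: greatest fixpoint, start Z0 = {m1, m2, m3, m4}, keep only states in Sat with some successor in Z. Z1 = {m1, m3, m4}; Z2 = {m3, m4}; fixed.
Sat(EG E[(send ∧ halt) U halt]) = {m3, m4}

{m3, m4}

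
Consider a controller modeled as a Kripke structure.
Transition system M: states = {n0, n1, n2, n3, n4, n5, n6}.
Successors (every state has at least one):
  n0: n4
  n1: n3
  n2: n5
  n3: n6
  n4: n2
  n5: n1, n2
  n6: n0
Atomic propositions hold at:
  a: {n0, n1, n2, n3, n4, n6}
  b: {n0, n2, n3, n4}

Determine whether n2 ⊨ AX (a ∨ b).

Sat(a ∨ b) = {n0, n1, n2, n3, n4, n6}
Sat(AX (a ∨ b)) = {s : every successor in {n0, n1, n2, n3, n4, n6}} = {n0, n1, n3, n4, n5, n6}
n2 ∉ Sat(AX (a ∨ b)) = {n0, n1, n3, n4, n5, n6}, so the formula does not hold at n2.

No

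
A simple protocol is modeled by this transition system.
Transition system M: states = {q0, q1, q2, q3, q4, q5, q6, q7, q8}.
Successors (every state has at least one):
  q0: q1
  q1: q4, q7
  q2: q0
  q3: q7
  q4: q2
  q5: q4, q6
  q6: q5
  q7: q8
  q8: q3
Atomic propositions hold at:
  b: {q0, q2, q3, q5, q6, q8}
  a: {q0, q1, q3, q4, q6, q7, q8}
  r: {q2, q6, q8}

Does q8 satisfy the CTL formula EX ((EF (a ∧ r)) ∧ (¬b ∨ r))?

No

Sat(a ∧ r) = {q6, q8}
EF (a ∧ r): least fixpoint, start Z0 = {q6, q8}, add states with some successor in Z. Z1 = {q5, q6, q7, q8}; Z2 = {q1, q3, q5, q6, q7, q8}; Z3 = {q0, q1, q3, q5, q6, q7, q8}; Z4 = {q0, q1, q2, q3, q5, q6, q7, q8}; Z5 = {q0, q1, q2, q3, q4, q5, q6, q7, q8}; fixed.
Sat(EF (a ∧ r)) = {q0, q1, q2, q3, q4, q5, q6, q7, q8}
Sat(¬b) = {q1, q4, q7}
Sat(¬b ∨ r) = {q1, q2, q4, q6, q7, q8}
Sat((EF (a ∧ r)) ∧ (¬b ∨ r)) = {q1, q2, q4, q6, q7, q8}
Sat(EX ((EF (a ∧ r)) ∧ (¬b ∨ r))) = {s : some successor in {q1, q2, q4, q6, q7, q8}} = {q0, q1, q3, q4, q5, q7}
q8 ∉ Sat(EX ((EF (a ∧ r)) ∧ (¬b ∨ r))) = {q0, q1, q3, q4, q5, q7}, so the formula does not hold at q8.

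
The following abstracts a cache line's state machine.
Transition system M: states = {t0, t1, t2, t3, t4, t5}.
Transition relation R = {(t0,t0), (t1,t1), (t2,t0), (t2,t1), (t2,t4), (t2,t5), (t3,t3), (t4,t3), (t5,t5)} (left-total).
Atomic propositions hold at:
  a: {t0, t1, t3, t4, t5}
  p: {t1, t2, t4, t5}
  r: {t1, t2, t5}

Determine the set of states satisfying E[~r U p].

{t1, t2, t4, t5}

Sat(~r) = {t0, t3, t4}
E[~r U p]: least fixpoint, start Z0 = Sat(p) = {t1, t2, t4, t5}, add states in Sat(~r) with some successor in Z. Already a fixed point.
Sat(E[~r U p]) = {t1, t2, t4, t5}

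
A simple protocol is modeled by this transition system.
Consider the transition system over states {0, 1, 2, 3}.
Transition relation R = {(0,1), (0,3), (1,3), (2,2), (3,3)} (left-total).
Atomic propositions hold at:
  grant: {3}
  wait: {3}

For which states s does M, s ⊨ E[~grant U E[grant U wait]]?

{0, 1, 3}

Sat(~grant) = {0, 1, 2}
E[grant U wait]: least fixpoint, start Z0 = Sat(wait) = {3}, add states in Sat(grant) with some successor in Z. Already a fixed point.
Sat(E[grant U wait]) = {3}
E[~grant U E[grant U wait]]: least fixpoint, start Z0 = Sat(E[grant U wait]) = {3}, add states in Sat(~grant) with some successor in Z. Z1 = {0, 1, 3}; fixed.
Sat(E[~grant U E[grant U wait]]) = {0, 1, 3}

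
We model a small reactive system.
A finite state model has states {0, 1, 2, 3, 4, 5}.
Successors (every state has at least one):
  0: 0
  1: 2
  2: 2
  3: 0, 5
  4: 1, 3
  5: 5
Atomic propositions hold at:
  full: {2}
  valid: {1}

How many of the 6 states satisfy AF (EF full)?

EF full: least fixpoint, start Z0 = {2}, add states with some successor in Z. Z1 = {1, 2}; Z2 = {1, 2, 4}; fixed.
Sat(EF full) = {1, 2, 4}
AF (EF full): least fixpoint, start Z0 = {1, 2, 4}, add states with every successor in Z. Already a fixed point.
Sat(AF (EF full)) = {1, 2, 4}
|Sat(AF (EF full))| = |{1, 2, 4}| = 3.

3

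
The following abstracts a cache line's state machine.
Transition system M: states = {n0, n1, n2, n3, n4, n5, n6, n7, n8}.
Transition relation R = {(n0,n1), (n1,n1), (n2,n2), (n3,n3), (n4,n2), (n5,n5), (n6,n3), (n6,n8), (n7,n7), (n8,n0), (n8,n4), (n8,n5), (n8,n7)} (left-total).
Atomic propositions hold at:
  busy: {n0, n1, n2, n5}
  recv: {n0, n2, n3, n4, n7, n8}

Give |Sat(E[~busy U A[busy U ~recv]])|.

Sat(~busy) = {n3, n4, n6, n7, n8}
Sat(~recv) = {n1, n5, n6}
A[busy U ~recv]: least fixpoint, start Z0 = Sat(~recv) = {n1, n5, n6}, add states in Sat(busy) with every successor in Z. Z1 = {n0, n1, n5, n6}; fixed.
Sat(A[busy U ~recv]) = {n0, n1, n5, n6}
E[~busy U A[busy U ~recv]]: least fixpoint, start Z0 = Sat(A[busy U ~recv]) = {n0, n1, n5, n6}, add states in Sat(~busy) with some successor in Z. Z1 = {n0, n1, n5, n6, n8}; fixed.
Sat(E[~busy U A[busy U ~recv]]) = {n0, n1, n5, n6, n8}
|Sat(E[~busy U A[busy U ~recv]])| = |{n0, n1, n5, n6, n8}| = 5.

5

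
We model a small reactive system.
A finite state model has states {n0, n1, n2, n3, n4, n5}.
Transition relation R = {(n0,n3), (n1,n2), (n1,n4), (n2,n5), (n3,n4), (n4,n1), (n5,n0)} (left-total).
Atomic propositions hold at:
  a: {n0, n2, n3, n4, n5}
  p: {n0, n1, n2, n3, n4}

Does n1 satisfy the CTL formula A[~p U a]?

Sat(~p) = {n5}
A[~p U a]: least fixpoint, start Z0 = Sat(a) = {n0, n2, n3, n4, n5}, add states in Sat(~p) with every successor in Z. Already a fixed point.
Sat(A[~p U a]) = {n0, n2, n3, n4, n5}
n1 ∉ Sat(A[~p U a]) = {n0, n2, n3, n4, n5}, so the formula does not hold at n1.

No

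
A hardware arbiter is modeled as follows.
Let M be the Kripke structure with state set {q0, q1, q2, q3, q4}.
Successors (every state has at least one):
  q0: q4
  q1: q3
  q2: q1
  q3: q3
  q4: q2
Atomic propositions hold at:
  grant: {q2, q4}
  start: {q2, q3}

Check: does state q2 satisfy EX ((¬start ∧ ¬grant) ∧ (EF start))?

Sat(¬start) = {q0, q1, q4}
Sat(¬grant) = {q0, q1, q3}
Sat(¬start ∧ ¬grant) = {q0, q1}
EF start: least fixpoint, start Z0 = {q2, q3}, add states with some successor in Z. Z1 = {q1, q2, q3, q4}; Z2 = {q0, q1, q2, q3, q4}; fixed.
Sat(EF start) = {q0, q1, q2, q3, q4}
Sat((¬start ∧ ¬grant) ∧ (EF start)) = {q0, q1}
Sat(EX ((¬start ∧ ¬grant) ∧ (EF start))) = {s : some successor in {q0, q1}} = {q2}
q2 ∈ Sat(EX ((¬start ∧ ¬grant) ∧ (EF start))) = {q2}, so the formula holds at q2.

Yes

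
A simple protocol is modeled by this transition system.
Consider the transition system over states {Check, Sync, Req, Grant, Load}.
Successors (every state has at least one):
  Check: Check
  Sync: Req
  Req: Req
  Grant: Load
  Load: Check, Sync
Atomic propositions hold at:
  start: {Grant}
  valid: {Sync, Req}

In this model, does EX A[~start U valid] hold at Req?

Yes

Sat(~start) = {Check, Sync, Req, Load}
A[~start U valid]: least fixpoint, start Z0 = Sat(valid) = {Sync, Req}, add states in Sat(~start) with every successor in Z. Already a fixed point.
Sat(A[~start U valid]) = {Sync, Req}
Sat(EX A[~start U valid]) = {s : some successor in {Sync, Req}} = {Sync, Req, Load}
Req ∈ Sat(EX A[~start U valid]) = {Sync, Req, Load}, so the formula holds at Req.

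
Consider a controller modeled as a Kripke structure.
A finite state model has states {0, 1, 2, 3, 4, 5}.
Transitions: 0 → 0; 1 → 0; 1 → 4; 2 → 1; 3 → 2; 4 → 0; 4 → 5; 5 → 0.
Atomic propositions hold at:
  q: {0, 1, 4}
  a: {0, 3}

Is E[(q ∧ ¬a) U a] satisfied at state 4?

Yes

Sat(¬a) = {1, 2, 4, 5}
Sat(q ∧ ¬a) = {1, 4}
E[(q ∧ ¬a) U a]: least fixpoint, start Z0 = Sat(a) = {0, 3}, add states in Sat(q ∧ ¬a) with some successor in Z. Z1 = {0, 1, 3, 4}; fixed.
Sat(E[(q ∧ ¬a) U a]) = {0, 1, 3, 4}
4 ∈ Sat(E[(q ∧ ¬a) U a]) = {0, 1, 3, 4}, so the formula holds at 4.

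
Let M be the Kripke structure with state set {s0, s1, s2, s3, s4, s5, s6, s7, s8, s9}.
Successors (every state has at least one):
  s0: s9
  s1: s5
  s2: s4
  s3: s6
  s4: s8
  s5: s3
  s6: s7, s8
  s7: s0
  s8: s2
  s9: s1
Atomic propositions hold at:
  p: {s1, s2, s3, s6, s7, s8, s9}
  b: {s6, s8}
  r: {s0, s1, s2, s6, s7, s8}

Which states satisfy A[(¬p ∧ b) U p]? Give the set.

{s1, s2, s3, s6, s7, s8, s9}

Sat(¬p) = {s0, s4, s5}
Sat(¬p ∧ b) = ∅
A[(¬p ∧ b) U p]: least fixpoint, start Z0 = Sat(p) = {s1, s2, s3, s6, s7, s8, s9}, add states in Sat(¬p ∧ b) with every successor in Z. Already a fixed point.
Sat(A[(¬p ∧ b) U p]) = {s1, s2, s3, s6, s7, s8, s9}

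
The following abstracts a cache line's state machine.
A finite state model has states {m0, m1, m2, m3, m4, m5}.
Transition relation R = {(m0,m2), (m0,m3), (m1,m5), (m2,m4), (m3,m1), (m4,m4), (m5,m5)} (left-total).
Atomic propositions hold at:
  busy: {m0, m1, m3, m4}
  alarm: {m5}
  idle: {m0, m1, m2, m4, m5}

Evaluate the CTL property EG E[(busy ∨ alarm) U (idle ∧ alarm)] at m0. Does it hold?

Yes

Sat(busy ∨ alarm) = {m0, m1, m3, m4, m5}
Sat(idle ∧ alarm) = {m5}
E[(busy ∨ alarm) U (idle ∧ alarm)]: least fixpoint, start Z0 = Sat((idle ∧ alarm)) = {m5}, add states in Sat(busy ∨ alarm) with some successor in Z. Z1 = {m1, m5}; Z2 = {m1, m3, m5}; Z3 = {m0, m1, m3, m5}; fixed.
Sat(E[(busy ∨ alarm) U (idle ∧ alarm)]) = {m0, m1, m3, m5}
EG E[(busy ∨ alarm) U (idle ∧ alarm)]: greatest fixpoint, start Z0 = {m0, m1, m3, m5}, keep only states in Sat with some successor in Z. Already a fixed point.
Sat(EG E[(busy ∨ alarm) U (idle ∧ alarm)]) = {m0, m1, m3, m5}
m0 ∈ Sat(EG E[(busy ∨ alarm) U (idle ∧ alarm)]) = {m0, m1, m3, m5}, so the formula holds at m0.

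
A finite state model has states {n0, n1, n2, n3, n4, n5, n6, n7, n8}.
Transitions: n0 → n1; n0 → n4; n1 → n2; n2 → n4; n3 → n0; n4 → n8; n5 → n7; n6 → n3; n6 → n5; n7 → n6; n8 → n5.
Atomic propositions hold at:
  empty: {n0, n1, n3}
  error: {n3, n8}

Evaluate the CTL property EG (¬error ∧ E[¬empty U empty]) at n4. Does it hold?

No

Sat(¬error) = {n0, n1, n2, n4, n5, n6, n7}
Sat(¬empty) = {n2, n4, n5, n6, n7, n8}
E[¬empty U empty]: least fixpoint, start Z0 = Sat(empty) = {n0, n1, n3}, add states in Sat(¬empty) with some successor in Z. Z1 = {n0, n1, n3, n6}; Z2 = {n0, n1, n3, n6, n7}; Z3 = {n0, n1, n3, n5, n6, n7}; Z4 = {n0, n1, n3, n5, n6, n7, n8}; Z5 = {n0, n1, n3, n4, n5, n6, n7, n8}; Z6 = {n0, n1, n2, n3, n4, n5, n6, n7, n8}; fixed.
Sat(E[¬empty U empty]) = {n0, n1, n2, n3, n4, n5, n6, n7, n8}
Sat(¬error ∧ E[¬empty U empty]) = {n0, n1, n2, n4, n5, n6, n7}
EG (¬error ∧ E[¬empty U empty]): greatest fixpoint, start Z0 = {n0, n1, n2, n4, n5, n6, n7}, keep only states in Sat with some successor in Z. Z1 = {n0, n1, n2, n5, n6, n7}; Z2 = {n0, n1, n5, n6, n7}; Z3 = {n0, n5, n6, n7}; Z4 = {n5, n6, n7}; fixed.
Sat(EG (¬error ∧ E[¬empty U empty])) = {n5, n6, n7}
n4 ∉ Sat(EG (¬error ∧ E[¬empty U empty])) = {n5, n6, n7}, so the formula does not hold at n4.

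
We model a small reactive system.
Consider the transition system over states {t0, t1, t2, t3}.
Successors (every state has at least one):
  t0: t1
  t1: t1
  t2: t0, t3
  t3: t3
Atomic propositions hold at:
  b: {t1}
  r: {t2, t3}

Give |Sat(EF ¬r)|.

Sat(¬r) = {t0, t1}
EF ¬r: least fixpoint, start Z0 = {t0, t1}, add states with some successor in Z. Z1 = {t0, t1, t2}; fixed.
Sat(EF ¬r) = {t0, t1, t2}
|Sat(EF ¬r)| = |{t0, t1, t2}| = 3.

3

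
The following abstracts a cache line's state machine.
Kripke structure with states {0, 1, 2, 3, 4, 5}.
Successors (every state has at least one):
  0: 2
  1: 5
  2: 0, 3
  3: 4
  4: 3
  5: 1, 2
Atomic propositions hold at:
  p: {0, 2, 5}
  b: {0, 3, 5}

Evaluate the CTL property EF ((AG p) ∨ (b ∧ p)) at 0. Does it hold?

AG p: greatest fixpoint, start Z0 = {0, 2, 5}, keep only states in Sat with every successor in Z. Z1 = {0}; Z2 = ∅; fixed.
Sat(AG p) = ∅
Sat(b ∧ p) = {0, 5}
Sat((AG p) ∨ (b ∧ p)) = {0, 5}
EF ((AG p) ∨ (b ∧ p)): least fixpoint, start Z0 = {0, 5}, add states with some successor in Z. Z1 = {0, 1, 2, 5}; fixed.
Sat(EF ((AG p) ∨ (b ∧ p))) = {0, 1, 2, 5}
0 ∈ Sat(EF ((AG p) ∨ (b ∧ p))) = {0, 1, 2, 5}, so the formula holds at 0.

Yes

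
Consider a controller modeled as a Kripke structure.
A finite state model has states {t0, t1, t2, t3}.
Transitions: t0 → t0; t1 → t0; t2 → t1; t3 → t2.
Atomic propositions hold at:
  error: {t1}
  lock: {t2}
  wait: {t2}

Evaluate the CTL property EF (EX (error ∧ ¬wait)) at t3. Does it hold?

Sat(¬wait) = {t0, t1, t3}
Sat(error ∧ ¬wait) = {t1}
Sat(EX (error ∧ ¬wait)) = {s : some successor in {t1}} = {t2}
EF (EX (error ∧ ¬wait)): least fixpoint, start Z0 = {t2}, add states with some successor in Z. Z1 = {t2, t3}; fixed.
Sat(EF (EX (error ∧ ¬wait))) = {t2, t3}
t3 ∈ Sat(EF (EX (error ∧ ¬wait))) = {t2, t3}, so the formula holds at t3.

Yes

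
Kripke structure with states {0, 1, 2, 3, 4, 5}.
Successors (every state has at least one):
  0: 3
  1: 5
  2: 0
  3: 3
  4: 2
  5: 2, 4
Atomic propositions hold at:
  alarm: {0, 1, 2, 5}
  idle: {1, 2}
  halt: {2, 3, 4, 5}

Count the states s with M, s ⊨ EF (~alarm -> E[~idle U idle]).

5

Sat(~alarm) = {3, 4}
Sat(~idle) = {0, 3, 4, 5}
E[~idle U idle]: least fixpoint, start Z0 = Sat(idle) = {1, 2}, add states in Sat(~idle) with some successor in Z. Z1 = {1, 2, 4, 5}; fixed.
Sat(E[~idle U idle]) = {1, 2, 4, 5}
Sat(~alarm -> E[~idle U idle]) = {0, 1, 2, 4, 5}
EF (~alarm -> E[~idle U idle]): least fixpoint, start Z0 = {0, 1, 2, 4, 5}, add states with some successor in Z. Already a fixed point.
Sat(EF (~alarm -> E[~idle U idle])) = {0, 1, 2, 4, 5}
|Sat(EF (~alarm -> E[~idle U idle]))| = |{0, 1, 2, 4, 5}| = 5.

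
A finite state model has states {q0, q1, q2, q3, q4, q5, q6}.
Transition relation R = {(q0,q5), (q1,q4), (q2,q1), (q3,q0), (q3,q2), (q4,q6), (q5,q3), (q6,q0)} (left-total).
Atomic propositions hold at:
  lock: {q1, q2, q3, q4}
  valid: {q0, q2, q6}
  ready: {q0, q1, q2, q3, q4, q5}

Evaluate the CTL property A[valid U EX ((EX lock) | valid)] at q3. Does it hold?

Yes

Sat(EX lock) = {s : some successor in {q1, q2, q3, q4}} = {q1, q2, q3, q5}
Sat((EX lock) | valid) = {q0, q1, q2, q3, q5, q6}
Sat(EX ((EX lock) | valid)) = {s : some successor in {q0, q1, q2, q3, q5, q6}} = {q0, q2, q3, q4, q5, q6}
A[valid U EX ((EX lock) | valid)]: least fixpoint, start Z0 = Sat(EX ((EX lock) | valid)) = {q0, q2, q3, q4, q5, q6}, add states in Sat(valid) with every successor in Z. Already a fixed point.
Sat(A[valid U EX ((EX lock) | valid)]) = {q0, q2, q3, q4, q5, q6}
q3 ∈ Sat(A[valid U EX ((EX lock) | valid)]) = {q0, q2, q3, q4, q5, q6}, so the formula holds at q3.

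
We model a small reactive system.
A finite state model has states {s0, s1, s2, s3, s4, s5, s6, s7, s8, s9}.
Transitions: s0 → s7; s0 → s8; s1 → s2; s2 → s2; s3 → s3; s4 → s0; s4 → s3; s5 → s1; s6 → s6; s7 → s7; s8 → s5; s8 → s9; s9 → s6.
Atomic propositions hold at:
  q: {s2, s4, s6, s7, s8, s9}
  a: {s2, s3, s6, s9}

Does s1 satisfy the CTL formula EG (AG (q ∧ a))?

No

Sat(q ∧ a) = {s2, s6, s9}
AG (q ∧ a): greatest fixpoint, start Z0 = {s2, s6, s9}, keep only states in Sat with every successor in Z. Already a fixed point.
Sat(AG (q ∧ a)) = {s2, s6, s9}
EG (AG (q ∧ a)): greatest fixpoint, start Z0 = {s2, s6, s9}, keep only states in Sat with some successor in Z. Already a fixed point.
Sat(EG (AG (q ∧ a))) = {s2, s6, s9}
s1 ∉ Sat(EG (AG (q ∧ a))) = {s2, s6, s9}, so the formula does not hold at s1.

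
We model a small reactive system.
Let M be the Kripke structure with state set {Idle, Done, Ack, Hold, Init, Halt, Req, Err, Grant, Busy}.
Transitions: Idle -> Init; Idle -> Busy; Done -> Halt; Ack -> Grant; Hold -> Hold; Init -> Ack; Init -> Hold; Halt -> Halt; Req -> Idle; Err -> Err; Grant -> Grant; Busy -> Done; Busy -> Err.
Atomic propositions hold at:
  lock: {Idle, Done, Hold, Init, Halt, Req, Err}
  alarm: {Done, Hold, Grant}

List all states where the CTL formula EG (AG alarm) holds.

{Hold, Grant}

AG alarm: greatest fixpoint, start Z0 = {Done, Hold, Grant}, keep only states in Sat with every successor in Z. Z1 = {Hold, Grant}; fixed.
Sat(AG alarm) = {Hold, Grant}
EG (AG alarm): greatest fixpoint, start Z0 = {Hold, Grant}, keep only states in Sat with some successor in Z. Already a fixed point.
Sat(EG (AG alarm)) = {Hold, Grant}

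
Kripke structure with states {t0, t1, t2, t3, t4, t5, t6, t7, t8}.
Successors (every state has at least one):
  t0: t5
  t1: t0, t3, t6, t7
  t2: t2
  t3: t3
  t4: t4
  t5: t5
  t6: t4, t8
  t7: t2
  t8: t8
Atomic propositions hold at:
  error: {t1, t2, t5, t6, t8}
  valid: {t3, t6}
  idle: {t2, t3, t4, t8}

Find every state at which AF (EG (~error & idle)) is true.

{t3, t4}

Sat(~error) = {t0, t3, t4, t7}
Sat(~error & idle) = {t3, t4}
EG (~error & idle): greatest fixpoint, start Z0 = {t3, t4}, keep only states in Sat with some successor in Z. Already a fixed point.
Sat(EG (~error & idle)) = {t3, t4}
AF (EG (~error & idle)): least fixpoint, start Z0 = {t3, t4}, add states with every successor in Z. Already a fixed point.
Sat(AF (EG (~error & idle))) = {t3, t4}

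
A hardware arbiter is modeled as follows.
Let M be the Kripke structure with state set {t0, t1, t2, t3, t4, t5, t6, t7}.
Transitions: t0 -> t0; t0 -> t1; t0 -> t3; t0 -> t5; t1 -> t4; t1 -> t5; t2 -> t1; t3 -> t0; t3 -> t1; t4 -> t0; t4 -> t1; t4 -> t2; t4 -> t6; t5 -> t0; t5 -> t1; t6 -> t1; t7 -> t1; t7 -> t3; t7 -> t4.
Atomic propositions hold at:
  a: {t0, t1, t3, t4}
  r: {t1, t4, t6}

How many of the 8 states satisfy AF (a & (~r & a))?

2

Sat(~r) = {t0, t2, t3, t5, t7}
Sat(~r & a) = {t0, t3}
Sat(a & (~r & a)) = {t0, t3}
AF (a & (~r & a)): least fixpoint, start Z0 = {t0, t3}, add states with every successor in Z. Already a fixed point.
Sat(AF (a & (~r & a))) = {t0, t3}
|Sat(AF (a & (~r & a)))| = |{t0, t3}| = 2.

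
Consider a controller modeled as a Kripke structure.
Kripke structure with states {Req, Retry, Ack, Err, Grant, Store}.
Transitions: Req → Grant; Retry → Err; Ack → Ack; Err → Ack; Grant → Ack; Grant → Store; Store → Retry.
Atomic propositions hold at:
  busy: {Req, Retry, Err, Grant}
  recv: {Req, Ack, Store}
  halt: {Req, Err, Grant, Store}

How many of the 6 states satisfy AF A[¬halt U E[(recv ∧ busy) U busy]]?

Sat(¬halt) = {Retry, Ack}
Sat(recv ∧ busy) = {Req}
E[(recv ∧ busy) U busy]: least fixpoint, start Z0 = Sat(busy) = {Req, Retry, Err, Grant}, add states in Sat(recv ∧ busy) with some successor in Z. Already a fixed point.
Sat(E[(recv ∧ busy) U busy]) = {Req, Retry, Err, Grant}
A[¬halt U E[(recv ∧ busy) U busy]]: least fixpoint, start Z0 = Sat(E[(recv ∧ busy) U busy]) = {Req, Retry, Err, Grant}, add states in Sat(¬halt) with every successor in Z. Already a fixed point.
Sat(A[¬halt U E[(recv ∧ busy) U busy]]) = {Req, Retry, Err, Grant}
AF A[¬halt U E[(recv ∧ busy) U busy]]: least fixpoint, start Z0 = {Req, Retry, Err, Grant}, add states with every successor in Z. Z1 = {Req, Retry, Err, Grant, Store}; fixed.
Sat(AF A[¬halt U E[(recv ∧ busy) U busy]]) = {Req, Retry, Err, Grant, Store}
|Sat(AF A[¬halt U E[(recv ∧ busy) U busy]])| = |{Req, Retry, Err, Grant, Store}| = 5.

5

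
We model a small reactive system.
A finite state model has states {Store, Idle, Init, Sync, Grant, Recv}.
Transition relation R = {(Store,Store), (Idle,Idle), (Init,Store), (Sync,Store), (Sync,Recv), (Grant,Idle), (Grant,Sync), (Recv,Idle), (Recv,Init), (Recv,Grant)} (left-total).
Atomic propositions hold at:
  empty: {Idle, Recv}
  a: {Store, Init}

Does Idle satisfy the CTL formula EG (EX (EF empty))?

EF empty: least fixpoint, start Z0 = {Idle, Recv}, add states with some successor in Z. Z1 = {Idle, Sync, Grant, Recv}; fixed.
Sat(EF empty) = {Idle, Sync, Grant, Recv}
Sat(EX (EF empty)) = {s : some successor in {Idle, Sync, Grant, Recv}} = {Idle, Sync, Grant, Recv}
EG (EX (EF empty)): greatest fixpoint, start Z0 = {Idle, Sync, Grant, Recv}, keep only states in Sat with some successor in Z. Already a fixed point.
Sat(EG (EX (EF empty))) = {Idle, Sync, Grant, Recv}
Idle ∈ Sat(EG (EX (EF empty))) = {Idle, Sync, Grant, Recv}, so the formula holds at Idle.

Yes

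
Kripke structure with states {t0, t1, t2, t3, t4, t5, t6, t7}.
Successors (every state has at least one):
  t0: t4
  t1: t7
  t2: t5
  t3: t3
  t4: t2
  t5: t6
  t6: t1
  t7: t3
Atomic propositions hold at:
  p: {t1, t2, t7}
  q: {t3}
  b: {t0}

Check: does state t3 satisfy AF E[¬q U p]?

No

Sat(¬q) = {t0, t1, t2, t4, t5, t6, t7}
E[¬q U p]: least fixpoint, start Z0 = Sat(p) = {t1, t2, t7}, add states in Sat(¬q) with some successor in Z. Z1 = {t1, t2, t4, t6, t7}; Z2 = {t0, t1, t2, t4, t5, t6, t7}; fixed.
Sat(E[¬q U p]) = {t0, t1, t2, t4, t5, t6, t7}
AF E[¬q U p]: least fixpoint, start Z0 = {t0, t1, t2, t4, t5, t6, t7}, add states with every successor in Z. Already a fixed point.
Sat(AF E[¬q U p]) = {t0, t1, t2, t4, t5, t6, t7}
t3 ∉ Sat(AF E[¬q U p]) = {t0, t1, t2, t4, t5, t6, t7}, so the formula does not hold at t3.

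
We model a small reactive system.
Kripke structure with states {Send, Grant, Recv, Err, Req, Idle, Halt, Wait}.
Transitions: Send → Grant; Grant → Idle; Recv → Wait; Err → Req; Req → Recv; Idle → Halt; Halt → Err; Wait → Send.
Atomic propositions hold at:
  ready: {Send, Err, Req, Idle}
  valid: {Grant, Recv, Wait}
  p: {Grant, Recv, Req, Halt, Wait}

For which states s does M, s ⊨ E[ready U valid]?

{Send, Grant, Recv, Err, Req, Wait}

E[ready U valid]: least fixpoint, start Z0 = Sat(valid) = {Grant, Recv, Wait}, add states in Sat(ready) with some successor in Z. Z1 = {Send, Grant, Recv, Req, Wait}; Z2 = {Send, Grant, Recv, Err, Req, Wait}; fixed.
Sat(E[ready U valid]) = {Send, Grant, Recv, Err, Req, Wait}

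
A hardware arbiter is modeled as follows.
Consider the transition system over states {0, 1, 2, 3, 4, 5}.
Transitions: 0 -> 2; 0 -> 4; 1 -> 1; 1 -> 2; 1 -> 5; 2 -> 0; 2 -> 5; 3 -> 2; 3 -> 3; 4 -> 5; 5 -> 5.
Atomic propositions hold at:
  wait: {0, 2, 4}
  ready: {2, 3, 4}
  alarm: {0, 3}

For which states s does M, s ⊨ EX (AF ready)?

{0, 1, 2, 3}

AF ready: least fixpoint, start Z0 = {2, 3, 4}, add states with every successor in Z. Z1 = {0, 2, 3, 4}; fixed.
Sat(AF ready) = {0, 2, 3, 4}
Sat(EX (AF ready)) = {s : some successor in {0, 2, 3, 4}} = {0, 1, 2, 3}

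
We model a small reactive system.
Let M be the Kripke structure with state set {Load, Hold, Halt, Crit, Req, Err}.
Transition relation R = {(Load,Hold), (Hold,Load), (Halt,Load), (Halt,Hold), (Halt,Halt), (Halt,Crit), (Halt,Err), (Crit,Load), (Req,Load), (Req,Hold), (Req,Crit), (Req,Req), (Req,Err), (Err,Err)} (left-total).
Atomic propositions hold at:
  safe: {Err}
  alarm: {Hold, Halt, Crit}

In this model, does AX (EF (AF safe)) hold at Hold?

AF safe: least fixpoint, start Z0 = {Err}, add states with every successor in Z. Already a fixed point.
Sat(AF safe) = {Err}
EF (AF safe): least fixpoint, start Z0 = {Err}, add states with some successor in Z. Z1 = {Halt, Req, Err}; fixed.
Sat(EF (AF safe)) = {Halt, Req, Err}
Sat(AX (EF (AF safe))) = {s : every successor in {Halt, Req, Err}} = {Err}
Hold ∉ Sat(AX (EF (AF safe))) = {Err}, so the formula does not hold at Hold.

No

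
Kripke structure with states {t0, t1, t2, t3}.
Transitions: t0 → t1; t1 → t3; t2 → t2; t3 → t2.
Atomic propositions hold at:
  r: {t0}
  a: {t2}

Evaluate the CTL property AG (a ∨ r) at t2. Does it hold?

Sat(a ∨ r) = {t0, t2}
AG (a ∨ r): greatest fixpoint, start Z0 = {t0, t2}, keep only states in Sat with every successor in Z. Z1 = {t2}; fixed.
Sat(AG (a ∨ r)) = {t2}
t2 ∈ Sat(AG (a ∨ r)) = {t2}, so the formula holds at t2.

Yes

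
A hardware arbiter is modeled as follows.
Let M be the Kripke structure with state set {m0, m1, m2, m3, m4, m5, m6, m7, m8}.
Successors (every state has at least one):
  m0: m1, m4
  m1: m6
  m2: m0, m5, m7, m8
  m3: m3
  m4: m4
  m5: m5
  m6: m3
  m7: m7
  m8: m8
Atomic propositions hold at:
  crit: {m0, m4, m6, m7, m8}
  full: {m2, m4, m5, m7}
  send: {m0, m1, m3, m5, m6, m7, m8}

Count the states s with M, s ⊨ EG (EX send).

Sat(EX send) = {s : some successor in {m0, m1, m3, m5, m6, m7, m8}} = {m0, m1, m2, m3, m5, m6, m7, m8}
EG (EX send): greatest fixpoint, start Z0 = {m0, m1, m2, m3, m5, m6, m7, m8}, keep only states in Sat with some successor in Z. Already a fixed point.
Sat(EG (EX send)) = {m0, m1, m2, m3, m5, m6, m7, m8}
|Sat(EG (EX send))| = |{m0, m1, m2, m3, m5, m6, m7, m8}| = 8.

8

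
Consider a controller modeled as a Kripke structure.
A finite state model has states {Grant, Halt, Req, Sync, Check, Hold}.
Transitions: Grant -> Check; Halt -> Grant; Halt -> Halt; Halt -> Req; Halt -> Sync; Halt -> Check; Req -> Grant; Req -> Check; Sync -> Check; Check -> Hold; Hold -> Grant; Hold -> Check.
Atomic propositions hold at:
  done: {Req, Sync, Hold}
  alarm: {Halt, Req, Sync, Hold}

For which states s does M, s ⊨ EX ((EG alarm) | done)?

{Halt, Check}

EG alarm: greatest fixpoint, start Z0 = {Halt, Req, Sync, Hold}, keep only states in Sat with some successor in Z. Z1 = {Halt}; fixed.
Sat(EG alarm) = {Halt}
Sat((EG alarm) | done) = {Halt, Req, Sync, Hold}
Sat(EX ((EG alarm) | done)) = {s : some successor in {Halt, Req, Sync, Hold}} = {Halt, Check}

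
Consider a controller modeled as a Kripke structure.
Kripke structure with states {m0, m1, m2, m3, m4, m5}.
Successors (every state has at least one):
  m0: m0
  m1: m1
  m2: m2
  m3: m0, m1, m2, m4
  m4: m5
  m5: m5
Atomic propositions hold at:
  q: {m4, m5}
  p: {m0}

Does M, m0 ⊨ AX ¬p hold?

Sat(¬p) = {m1, m2, m3, m4, m5}
Sat(AX ¬p) = {s : every successor in {m1, m2, m3, m4, m5}} = {m1, m2, m4, m5}
m0 ∉ Sat(AX ¬p) = {m1, m2, m4, m5}, so the formula does not hold at m0.

No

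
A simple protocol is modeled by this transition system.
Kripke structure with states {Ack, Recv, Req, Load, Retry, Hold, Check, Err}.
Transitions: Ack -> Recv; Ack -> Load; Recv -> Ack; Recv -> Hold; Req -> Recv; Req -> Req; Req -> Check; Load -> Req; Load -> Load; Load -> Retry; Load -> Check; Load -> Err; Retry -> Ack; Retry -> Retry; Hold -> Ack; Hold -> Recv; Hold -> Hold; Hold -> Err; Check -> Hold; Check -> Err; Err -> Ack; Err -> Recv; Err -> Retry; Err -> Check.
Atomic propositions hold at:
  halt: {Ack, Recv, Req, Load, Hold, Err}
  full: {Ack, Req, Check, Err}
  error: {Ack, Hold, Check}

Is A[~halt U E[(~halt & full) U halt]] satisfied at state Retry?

No

Sat(~halt) = {Retry, Check}
Sat(~halt & full) = {Check}
E[(~halt & full) U halt]: least fixpoint, start Z0 = Sat(halt) = {Ack, Recv, Req, Load, Hold, Err}, add states in Sat(~halt & full) with some successor in Z. Z1 = {Ack, Recv, Req, Load, Hold, Check, Err}; fixed.
Sat(E[(~halt & full) U halt]) = {Ack, Recv, Req, Load, Hold, Check, Err}
A[~halt U E[(~halt & full) U halt]]: least fixpoint, start Z0 = Sat(E[(~halt & full) U halt]) = {Ack, Recv, Req, Load, Hold, Check, Err}, add states in Sat(~halt) with every successor in Z. Already a fixed point.
Sat(A[~halt U E[(~halt & full) U halt]]) = {Ack, Recv, Req, Load, Hold, Check, Err}
Retry ∉ Sat(A[~halt U E[(~halt & full) U halt]]) = {Ack, Recv, Req, Load, Hold, Check, Err}, so the formula does not hold at Retry.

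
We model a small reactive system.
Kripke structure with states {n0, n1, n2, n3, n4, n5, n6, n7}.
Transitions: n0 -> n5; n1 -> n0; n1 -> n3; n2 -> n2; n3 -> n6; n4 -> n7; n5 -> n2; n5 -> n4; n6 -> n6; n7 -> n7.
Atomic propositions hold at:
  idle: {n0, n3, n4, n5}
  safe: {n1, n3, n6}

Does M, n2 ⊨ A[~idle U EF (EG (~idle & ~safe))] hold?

Yes

Sat(~idle) = {n1, n2, n6, n7}
Sat(~safe) = {n0, n2, n4, n5, n7}
Sat(~idle & ~safe) = {n2, n7}
EG (~idle & ~safe): greatest fixpoint, start Z0 = {n2, n7}, keep only states in Sat with some successor in Z. Already a fixed point.
Sat(EG (~idle & ~safe)) = {n2, n7}
EF (EG (~idle & ~safe)): least fixpoint, start Z0 = {n2, n7}, add states with some successor in Z. Z1 = {n2, n4, n5, n7}; Z2 = {n0, n2, n4, n5, n7}; Z3 = {n0, n1, n2, n4, n5, n7}; fixed.
Sat(EF (EG (~idle & ~safe))) = {n0, n1, n2, n4, n5, n7}
A[~idle U EF (EG (~idle & ~safe))]: least fixpoint, start Z0 = Sat(EF (EG (~idle & ~safe))) = {n0, n1, n2, n4, n5, n7}, add states in Sat(~idle) with every successor in Z. Already a fixed point.
Sat(A[~idle U EF (EG (~idle & ~safe))]) = {n0, n1, n2, n4, n5, n7}
n2 ∈ Sat(A[~idle U EF (EG (~idle & ~safe))]) = {n0, n1, n2, n4, n5, n7}, so the formula holds at n2.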